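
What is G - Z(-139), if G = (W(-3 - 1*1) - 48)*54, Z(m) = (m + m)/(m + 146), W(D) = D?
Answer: -19378/7 ≈ -2768.3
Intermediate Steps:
Z(m) = 2*m/(146 + m) (Z(m) = (2*m)/(146 + m) = 2*m/(146 + m))
G = -2808 (G = ((-3 - 1*1) - 48)*54 = ((-3 - 1) - 48)*54 = (-4 - 48)*54 = -52*54 = -2808)
G - Z(-139) = -2808 - 2*(-139)/(146 - 139) = -2808 - 2*(-139)/7 = -2808 - 1*(-278/7) = -2808 + 278/7 = -19378/7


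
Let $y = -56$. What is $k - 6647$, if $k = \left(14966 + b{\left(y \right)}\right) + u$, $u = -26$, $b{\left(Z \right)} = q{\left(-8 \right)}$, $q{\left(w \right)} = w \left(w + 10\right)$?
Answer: $8277$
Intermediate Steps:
$q{\left(w \right)} = w \left(10 + w\right)$
$b{\left(Z \right)} = -16$ ($b{\left(Z \right)} = - 8 \left(10 - 8\right) = \left(-8\right) 2 = -16$)
$k = 14924$ ($k = \left(14966 - 16\right) - 26 = 14950 - 26 = 14924$)
$k - 6647 = 14924 - 6647 = 8277$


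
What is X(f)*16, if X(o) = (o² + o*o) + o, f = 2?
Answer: 160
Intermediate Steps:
X(o) = o + 2*o² (X(o) = (o² + o²) + o = 2*o² + o = o + 2*o²)
X(f)*16 = (2*(1 + 2*2))*16 = (2*(1 + 4))*16 = (2*5)*16 = 10*16 = 160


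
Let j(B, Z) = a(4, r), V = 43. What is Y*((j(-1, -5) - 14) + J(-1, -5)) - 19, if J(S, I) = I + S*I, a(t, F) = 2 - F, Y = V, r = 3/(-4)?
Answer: -2011/4 ≈ -502.75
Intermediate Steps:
r = -¾ (r = 3*(-¼) = -¾ ≈ -0.75000)
Y = 43
J(S, I) = I + I*S
j(B, Z) = 11/4 (j(B, Z) = 2 - 1*(-¾) = 2 + ¾ = 11/4)
Y*((j(-1, -5) - 14) + J(-1, -5)) - 19 = 43*((11/4 - 14) - 5*(1 - 1)) - 19 = 43*(-45/4 - 5*0) - 19 = 43*(-45/4 + 0) - 19 = 43*(-45/4) - 19 = -1935/4 - 19 = -2011/4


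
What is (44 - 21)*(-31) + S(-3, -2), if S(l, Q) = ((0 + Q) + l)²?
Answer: -688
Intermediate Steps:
S(l, Q) = (Q + l)²
(44 - 21)*(-31) + S(-3, -2) = (44 - 21)*(-31) + (-2 - 3)² = 23*(-31) + (-5)² = -713 + 25 = -688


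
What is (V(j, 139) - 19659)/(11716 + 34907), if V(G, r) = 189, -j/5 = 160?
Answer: -6490/15541 ≈ -0.41760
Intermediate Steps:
j = -800 (j = -5*160 = -800)
(V(j, 139) - 19659)/(11716 + 34907) = (189 - 19659)/(11716 + 34907) = -19470/46623 = -19470*1/46623 = -6490/15541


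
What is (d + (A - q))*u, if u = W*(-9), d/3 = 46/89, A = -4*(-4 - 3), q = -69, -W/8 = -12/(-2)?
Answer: 3789072/89 ≈ 42574.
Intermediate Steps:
W = -48 (W = -(-96)/(-2) = -(-96)*(-1)/2 = -8*6 = -48)
A = 28 (A = -4*(-7) = 28)
d = 138/89 (d = 3*(46/89) = 138/89 ≈ 1.5506)
u = 432 (u = -48*(-9) = 432)
(d + (A - q))*u = (138/89 + (28 - 1*(-69)))*432 = (138/89 + (28 + 69))*432 = (138/89 + 97)*432 = (8771/89)*432 = 3789072/89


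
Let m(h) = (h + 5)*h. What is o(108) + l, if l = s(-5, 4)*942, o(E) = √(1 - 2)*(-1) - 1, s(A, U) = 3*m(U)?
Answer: 101735 - I ≈ 1.0174e+5 - 1.0*I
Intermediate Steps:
m(h) = h*(5 + h) (m(h) = (5 + h)*h = h*(5 + h))
s(A, U) = 3*U*(5 + U) (s(A, U) = 3*(U*(5 + U)) = 3*U*(5 + U))
o(E) = -1 - I (o(E) = √(-1)*(-1) - 1 = I*(-1) - 1 = -I - 1 = -1 - I)
l = 101736 (l = (3*4*(5 + 4))*942 = (3*4*9)*942 = 108*942 = 101736)
o(108) + l = (-1 - I) + 101736 = 101735 - I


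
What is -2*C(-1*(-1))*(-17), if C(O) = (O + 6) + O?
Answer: 272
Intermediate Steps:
C(O) = 6 + 2*O (C(O) = (6 + O) + O = 6 + 2*O)
-2*C(-1*(-1))*(-17) = -2*(6 + 2*(-1*(-1)))*(-17) = -2*(6 + 2*1)*(-17) = -2*(6 + 2)*(-17) = -2*8*(-17) = -16*(-17) = 272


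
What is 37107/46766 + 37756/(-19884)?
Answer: -256965377/232473786 ≈ -1.1054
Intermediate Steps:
37107/46766 + 37756/(-19884) = 37107*(1/46766) + 37756*(-1/19884) = 37107/46766 - 9439/4971 = -256965377/232473786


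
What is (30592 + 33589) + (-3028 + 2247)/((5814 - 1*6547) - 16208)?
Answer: 1087291102/16941 ≈ 64181.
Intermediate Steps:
(30592 + 33589) + (-3028 + 2247)/((5814 - 1*6547) - 16208) = 64181 - 781/((5814 - 6547) - 16208) = 64181 - 781/(-733 - 16208) = 64181 - 781/(-16941) = 64181 - 781*(-1/16941) = 64181 + 781/16941 = 1087291102/16941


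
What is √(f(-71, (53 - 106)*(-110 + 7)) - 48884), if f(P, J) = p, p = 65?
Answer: I*√48819 ≈ 220.95*I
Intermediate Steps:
f(P, J) = 65
√(f(-71, (53 - 106)*(-110 + 7)) - 48884) = √(65 - 48884) = √(-48819) = I*√48819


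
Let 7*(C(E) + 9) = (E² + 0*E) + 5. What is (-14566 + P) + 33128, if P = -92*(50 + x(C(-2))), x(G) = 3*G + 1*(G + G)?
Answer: 122574/7 ≈ 17511.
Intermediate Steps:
C(E) = -58/7 + E²/7 (C(E) = -9 + ((E² + 0*E) + 5)/7 = -9 + ((E² + 0) + 5)/7 = -9 + (E² + 5)/7 = -9 + (5 + E²)/7 = -9 + (5/7 + E²/7) = -58/7 + E²/7)
x(G) = 5*G (x(G) = 3*G + 1*(2*G) = 3*G + 2*G = 5*G)
P = -7360/7 (P = -92*(50 + 5*(-58/7 + (⅐)*(-2)²)) = -92*(50 + 5*(-58/7 + (⅐)*4)) = -92*(50 + 5*(-58/7 + 4/7)) = -92*(50 + 5*(-54/7)) = -92*(50 - 270/7) = -92*80/7 = -7360/7 ≈ -1051.4)
(-14566 + P) + 33128 = (-14566 - 7360/7) + 33128 = -109322/7 + 33128 = 122574/7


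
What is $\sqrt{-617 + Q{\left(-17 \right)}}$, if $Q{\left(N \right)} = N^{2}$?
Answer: $2 i \sqrt{82} \approx 18.111 i$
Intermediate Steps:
$\sqrt{-617 + Q{\left(-17 \right)}} = \sqrt{-617 + \left(-17\right)^{2}} = \sqrt{-617 + 289} = \sqrt{-328} = 2 i \sqrt{82}$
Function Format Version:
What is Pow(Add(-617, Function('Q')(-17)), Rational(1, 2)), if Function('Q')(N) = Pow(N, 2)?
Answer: Mul(2, I, Pow(82, Rational(1, 2))) ≈ Mul(18.111, I)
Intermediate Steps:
Pow(Add(-617, Function('Q')(-17)), Rational(1, 2)) = Pow(Add(-617, Pow(-17, 2)), Rational(1, 2)) = Pow(Add(-617, 289), Rational(1, 2)) = Pow(-328, Rational(1, 2)) = Mul(2, I, Pow(82, Rational(1, 2)))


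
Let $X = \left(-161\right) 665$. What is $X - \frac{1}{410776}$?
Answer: $- \frac{43979732441}{410776} \approx -1.0707 \cdot 10^{5}$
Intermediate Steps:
$X = -107065$
$X - \frac{1}{410776} = -107065 - \frac{1}{410776} = - \frac{43979732441}{410776}$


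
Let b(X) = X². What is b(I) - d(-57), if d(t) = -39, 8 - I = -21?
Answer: 880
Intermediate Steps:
I = 29 (I = 8 - 1*(-21) = 8 + 21 = 29)
b(I) - d(-57) = 29² - 1*(-39) = 841 + 39 = 880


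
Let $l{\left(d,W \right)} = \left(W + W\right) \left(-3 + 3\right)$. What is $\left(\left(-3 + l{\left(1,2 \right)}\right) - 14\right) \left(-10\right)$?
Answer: $170$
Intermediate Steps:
$l{\left(d,W \right)} = 0$ ($l{\left(d,W \right)} = 2 W 0 = 0$)
$\left(\left(-3 + l{\left(1,2 \right)}\right) - 14\right) \left(-10\right) = \left(\left(-3 + 0\right) - 14\right) \left(-10\right) = \left(-3 - 14\right) \left(-10\right) = \left(-17\right) \left(-10\right) = 170$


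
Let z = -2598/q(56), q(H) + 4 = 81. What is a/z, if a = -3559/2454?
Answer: 274043/6375492 ≈ 0.042984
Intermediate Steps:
q(H) = 77 (q(H) = -4 + 81 = 77)
a = -3559/2454 (a = -3559*1/2454 = -3559/2454 ≈ -1.4503)
z = -2598/77 ≈ -33.740
a/z = -3559/(2454*(-2598/77)) = -3559/2454*(-77/2598) = 274043/6375492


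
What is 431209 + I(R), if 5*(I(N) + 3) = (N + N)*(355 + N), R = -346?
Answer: 2149802/5 ≈ 4.2996e+5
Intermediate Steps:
I(N) = -3 + 2*N*(355 + N)/5 (I(N) = -3 + ((N + N)*(355 + N))/5 = -3 + ((2*N)*(355 + N))/5 = -3 + (2*N*(355 + N))/5 = -3 + 2*N*(355 + N)/5)
431209 + I(R) = 431209 + (-3 + 142*(-346) + (⅖)*(-346)²) = 431209 + (-3 - 49132 + (⅖)*119716) = 431209 + (-3 - 49132 + 239432/5) = 431209 - 6243/5 = 2149802/5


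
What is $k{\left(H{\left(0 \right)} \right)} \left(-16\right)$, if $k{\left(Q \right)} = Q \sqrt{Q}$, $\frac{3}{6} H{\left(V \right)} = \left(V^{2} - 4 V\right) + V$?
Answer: $0$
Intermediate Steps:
$H{\left(V \right)} = - 6 V + 2 V^{2}$ ($H{\left(V \right)} = 2 \left(\left(V^{2} - 4 V\right) + V\right) = 2 \left(V^{2} - 3 V\right) = - 6 V + 2 V^{2}$)
$k{\left(Q \right)} = Q^{\frac{3}{2}}$
$k{\left(H{\left(0 \right)} \right)} \left(-16\right) = \left(2 \cdot 0 \left(-3 + 0\right)\right)^{\frac{3}{2}} \left(-16\right) = \left(2 \cdot 0 \left(-3\right)\right)^{\frac{3}{2}} \left(-16\right) = 0^{\frac{3}{2}} \left(-16\right) = 0 \left(-16\right) = 0$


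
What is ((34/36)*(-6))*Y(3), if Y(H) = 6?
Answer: -34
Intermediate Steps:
((34/36)*(-6))*Y(3) = ((34/36)*(-6))*6 = ((34*(1/36))*(-6))*6 = ((17/18)*(-6))*6 = -17/3*6 = -34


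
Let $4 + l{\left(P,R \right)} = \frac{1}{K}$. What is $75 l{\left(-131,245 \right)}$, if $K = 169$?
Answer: $- \frac{50625}{169} \approx -299.56$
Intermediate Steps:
$l{\left(P,R \right)} = - \frac{675}{169}$ ($l{\left(P,R \right)} = -4 + \frac{1}{169} = - \frac{675}{169}$)
$75 l{\left(-131,245 \right)} = 75 \left(- \frac{675}{169}\right) = - \frac{50625}{169}$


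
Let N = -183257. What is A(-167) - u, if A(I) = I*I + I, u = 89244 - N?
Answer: -244779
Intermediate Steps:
u = 272501 (u = 89244 - 1*(-183257) = 89244 + 183257 = 272501)
A(I) = I + I² (A(I) = I² + I = I + I²)
A(-167) - u = -167*(1 - 167) - 1*272501 = -167*(-166) - 272501 = 27722 - 272501 = -244779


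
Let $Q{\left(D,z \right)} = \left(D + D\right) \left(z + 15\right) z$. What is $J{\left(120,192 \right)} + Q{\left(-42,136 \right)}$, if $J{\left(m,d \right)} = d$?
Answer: $-1724832$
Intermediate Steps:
$Q{\left(D,z \right)} = 2 D z \left(15 + z\right)$ ($Q{\left(D,z \right)} = 2 D \left(15 + z\right) z = 2 D z \left(15 + z\right)$)
$J{\left(120,192 \right)} + Q{\left(-42,136 \right)} = 192 + 2 \left(-42\right) 136 \left(15 + 136\right) = 192 + 2 \left(-42\right) 136 \cdot 151 = 192 - 1725024 = -1724832$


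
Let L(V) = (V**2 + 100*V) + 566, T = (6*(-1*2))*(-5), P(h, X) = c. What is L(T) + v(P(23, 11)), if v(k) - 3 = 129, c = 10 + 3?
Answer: 10298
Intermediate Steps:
c = 13
P(h, X) = 13
v(k) = 132 (v(k) = 3 + 129 = 132)
T = 60 (T = (6*(-2))*(-5) = -12*(-5) = 60)
L(V) = 566 + V**2 + 100*V
L(T) + v(P(23, 11)) = (566 + 60**2 + 100*60) + 132 = (566 + 3600 + 6000) + 132 = 10166 + 132 = 10298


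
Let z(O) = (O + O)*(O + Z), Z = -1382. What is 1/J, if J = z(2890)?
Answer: 1/8716240 ≈ 1.1473e-7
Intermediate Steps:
z(O) = 2*O*(-1382 + O) (z(O) = (O + O)*(O - 1382) = (2*O)*(-1382 + O) = 2*O*(-1382 + O))
J = 8716240 (J = 2*2890*(-1382 + 2890) = 2*2890*1508 = 8716240)
1/J = 1/8716240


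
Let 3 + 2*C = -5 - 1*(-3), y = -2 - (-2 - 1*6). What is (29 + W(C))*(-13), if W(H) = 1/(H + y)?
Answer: -2665/7 ≈ -380.71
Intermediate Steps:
y = 6 (y = -2 - (-2 - 6) = -2 - 1*(-8) = -2 + 8 = 6)
C = -5/2 (C = -3/2 + (-5 - 1*(-3))/2 = -3/2 + (-5 + 3)/2 = -3/2 + (½)*(-2) = -3/2 - 1 = -5/2 ≈ -2.5000)
W(H) = 1/(6 + H) (W(H) = 1/(H + 6) = 1/(6 + H))
(29 + W(C))*(-13) = (29 + 1/(6 - 5/2))*(-13) = (29 + 1/(7/2))*(-13) = (29 + 2/7)*(-13) = (205/7)*(-13) = -2665/7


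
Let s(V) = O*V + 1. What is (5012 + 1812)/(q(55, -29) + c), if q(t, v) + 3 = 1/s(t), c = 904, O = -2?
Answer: 92977/12276 ≈ 7.5739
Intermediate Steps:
s(V) = 1 - 2*V (s(V) = -2*V + 1 = 1 - 2*V)
q(t, v) = -3 + 1/(1 - 2*t)
(5012 + 1812)/(q(55, -29) + c) = (5012 + 1812)/(2*(1 - 3*55)/(-1 + 2*55) + 904) = 6824/(2*(1 - 165)/(-1 + 110) + 904) = 6824/(2*(-164)/109 + 904) = 6824/(2*(1/109)*(-164) + 904) = 6824/(-328/109 + 904) = 6824/(98208/109) = 6824*(109/98208) = 92977/12276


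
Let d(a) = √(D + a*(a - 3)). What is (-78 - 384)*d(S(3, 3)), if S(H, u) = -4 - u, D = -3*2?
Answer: -3696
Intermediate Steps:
D = -6
d(a) = √(-6 + a*(-3 + a)) (d(a) = √(-6 + a*(a - 3)) = √(-6 + a*(-3 + a)))
(-78 - 384)*d(S(3, 3)) = (-78 - 384)*√(-6 + (-4 - 1*3)² - 3*(-4 - 1*3)) = -462*√(-6 + (-4 - 3)² - 3*(-4 - 3)) = -462*√(-6 + (-7)² - 3*(-7)) = -462*√(-6 + 49 + 21) = -462*√64 = -462*8 = -3696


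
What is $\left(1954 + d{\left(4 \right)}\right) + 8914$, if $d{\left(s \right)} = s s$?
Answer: $10884$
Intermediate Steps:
$d{\left(s \right)} = s^{2}$
$\left(1954 + d{\left(4 \right)}\right) + 8914 = \left(1954 + 4^{2}\right) + 8914 = \left(1954 + 16\right) + 8914 = 1970 + 8914 = 10884$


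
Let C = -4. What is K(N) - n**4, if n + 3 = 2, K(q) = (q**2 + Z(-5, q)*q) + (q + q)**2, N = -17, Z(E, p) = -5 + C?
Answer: 1597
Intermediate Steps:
Z(E, p) = -9 (Z(E, p) = -5 - 4 = -9)
K(q) = -9*q + 5*q**2 (K(q) = (q**2 - 9*q) + (q + q)**2 = (q**2 - 9*q) + (2*q)**2 = (q**2 - 9*q) + 4*q**2 = -9*q + 5*q**2)
n = -1 (n = -3 + 2 = -1)
K(N) - n**4 = -17*(-9 + 5*(-17)) - 1*(-1)**4 = -17*(-9 - 85) - 1*1 = -17*(-94) - 1 = 1598 - 1 = 1597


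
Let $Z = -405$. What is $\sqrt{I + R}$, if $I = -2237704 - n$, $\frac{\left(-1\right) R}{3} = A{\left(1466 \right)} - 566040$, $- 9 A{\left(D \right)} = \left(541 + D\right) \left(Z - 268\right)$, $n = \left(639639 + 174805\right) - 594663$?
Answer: $i \sqrt{1209602} \approx 1099.8 i$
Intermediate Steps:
$n = 219781$ ($n = 814444 - 594663 = 219781$)
$A{\left(D \right)} = \frac{364093}{9} + \frac{673 D}{9}$ ($A{\left(D \right)} = - \frac{\left(541 + D\right) \left(-405 - 268\right)}{9} = - \frac{\left(541 + D\right) \left(-673\right)}{9} = - \frac{-364093 - 673 D}{9} = \frac{364093}{9} + \frac{673 D}{9}$)
$R = 1247883$ ($R = - 3 \left(\left(\frac{364093}{9} + \frac{673}{9} \cdot 1466\right) - 566040\right) = - 3 \left(\left(\frac{364093}{9} + \frac{986618}{9}\right) - 566040\right) = - 3 \left(150079 - 566040\right) = \left(-3\right) \left(-415961\right) = 1247883$)
$I = -2457485$ ($I = -2237704 - 219781 = -2457485$)
$\sqrt{I + R} = \sqrt{-2457485 + 1247883} = \sqrt{-1209602} = i \sqrt{1209602}$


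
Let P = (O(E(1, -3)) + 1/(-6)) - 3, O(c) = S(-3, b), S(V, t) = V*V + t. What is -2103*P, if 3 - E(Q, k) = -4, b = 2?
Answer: -32947/2 ≈ -16474.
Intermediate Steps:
E(Q, k) = 7 (E(Q, k) = 3 - 1*(-4) = 3 + 4 = 7)
S(V, t) = t + V² (S(V, t) = V² + t = t + V²)
O(c) = 11 (O(c) = 2 + (-3)² = 2 + 9 = 11)
P = 47/6 (P = (11 + 1/(-6)) - 3 = (11 - ⅙) - 3 = 65/6 - 3 = 47/6 ≈ 7.8333)
-2103*P = -2103*47/6 = -32947/2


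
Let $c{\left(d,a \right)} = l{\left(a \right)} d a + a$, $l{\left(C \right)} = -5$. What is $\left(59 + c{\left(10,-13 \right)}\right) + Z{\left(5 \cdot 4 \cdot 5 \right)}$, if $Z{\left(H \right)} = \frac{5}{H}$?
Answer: $\frac{13921}{20} \approx 696.05$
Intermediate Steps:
$c{\left(d,a \right)} = a - 5 a d$ ($c{\left(d,a \right)} = - 5 d a + a = - 5 a d + a = a - 5 a d$)
$\left(59 + c{\left(10,-13 \right)}\right) + Z{\left(5 \cdot 4 \cdot 5 \right)} = \left(59 - 13 \left(1 - 50\right)\right) + \frac{5}{5 \cdot 4 \cdot 5} = \left(59 - 13 \left(1 - 50\right)\right) + \frac{5}{20 \cdot 5} = \left(59 - -637\right) + \frac{5}{100} = \left(59 + 637\right) + 5 \cdot \frac{1}{100} = 696 + \frac{1}{20} = \frac{13921}{20}$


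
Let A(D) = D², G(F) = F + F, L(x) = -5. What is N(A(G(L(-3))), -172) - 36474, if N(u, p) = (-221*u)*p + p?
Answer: 3764554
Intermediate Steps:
G(F) = 2*F
N(u, p) = p - 221*p*u (N(u, p) = -221*p*u + p = p - 221*p*u)
N(A(G(L(-3))), -172) - 36474 = -172*(1 - 221*(2*(-5))²) - 36474 = -172*(1 - 221*(-10)²) - 36474 = -172*(1 - 221*100) - 36474 = -172*(1 - 22100) - 36474 = -172*(-22099) - 36474 = 3801028 - 36474 = 3764554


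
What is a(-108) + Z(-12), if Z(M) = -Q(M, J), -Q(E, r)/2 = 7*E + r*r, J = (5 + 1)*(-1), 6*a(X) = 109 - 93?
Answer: -280/3 ≈ -93.333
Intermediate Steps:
a(X) = 8/3 (a(X) = (109 - 93)/6 = (1/6)*16 = 8/3)
J = -6 (J = 6*(-1) = -6)
Q(E, r) = -14*E - 2*r**2 (Q(E, r) = -2*(7*E + r*r) = -2*(7*E + r**2) = -2*(r**2 + 7*E) = -14*E - 2*r**2)
Z(M) = 72 + 14*M (Z(M) = -(-14*M - 2*(-6)**2) = -(-14*M - 2*36) = -(-14*M - 72) = -(-72 - 14*M) = 72 + 14*M)
a(-108) + Z(-12) = 8/3 + (72 + 14*(-12)) = 8/3 + (72 - 168) = 8/3 - 96 = -280/3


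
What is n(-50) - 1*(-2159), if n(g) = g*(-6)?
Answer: 2459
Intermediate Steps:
n(g) = -6*g
n(-50) - 1*(-2159) = -6*(-50) - 1*(-2159) = 300 + 2159 = 2459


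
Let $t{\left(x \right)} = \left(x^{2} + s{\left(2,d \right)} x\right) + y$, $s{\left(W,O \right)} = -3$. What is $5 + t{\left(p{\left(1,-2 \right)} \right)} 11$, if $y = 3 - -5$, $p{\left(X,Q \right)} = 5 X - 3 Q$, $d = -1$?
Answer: $1061$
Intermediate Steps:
$p{\left(X,Q \right)} = - 3 Q + 5 X$
$y = 8$ ($y = 3 + 5 = 8$)
$t{\left(x \right)} = 8 + x^{2} - 3 x$ ($t{\left(x \right)} = \left(x^{2} - 3 x\right) + 8 = 8 + x^{2} - 3 x$)
$5 + t{\left(p{\left(1,-2 \right)} \right)} 11 = 5 + \left(8 + \left(\left(-3\right) \left(-2\right) + 5 \cdot 1\right)^{2} - 3 \left(\left(-3\right) \left(-2\right) + 5 \cdot 1\right)\right) 11 = 5 + \left(8 + \left(6 + 5\right)^{2} - 3 \left(6 + 5\right)\right) 11 = 5 + \left(8 + 11^{2} - 33\right) 11 = 5 + \left(8 + 121 - 33\right) 11 = 5 + 96 \cdot 11 = 5 + 1056 = 1061$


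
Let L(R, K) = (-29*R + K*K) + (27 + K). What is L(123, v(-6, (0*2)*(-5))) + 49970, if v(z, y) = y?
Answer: 46430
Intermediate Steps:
L(R, K) = 27 + K + K**2 - 29*R (L(R, K) = (-29*R + K**2) + (27 + K) = (K**2 - 29*R) + (27 + K) = 27 + K + K**2 - 29*R)
L(123, v(-6, (0*2)*(-5))) + 49970 = (27 + (0*2)*(-5) + ((0*2)*(-5))**2 - 29*123) + 49970 = (27 + 0*(-5) + (0*(-5))**2 - 3567) + 49970 = (27 + 0 + 0**2 - 3567) + 49970 = (27 + 0 + 0 - 3567) + 49970 = -3540 + 49970 = 46430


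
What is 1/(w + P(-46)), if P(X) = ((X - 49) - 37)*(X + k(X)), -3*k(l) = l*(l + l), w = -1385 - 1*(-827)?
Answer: 1/191722 ≈ 5.2159e-6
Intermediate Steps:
w = -558 (w = -1385 + 827 = -558)
k(l) = -2*l²/3 (k(l) = -l*(l + l)/3 = -l*2*l/3 = -2*l²/3)
P(X) = (-86 + X)*(X - 2*X²/3) (P(X) = ((X - 49) - 37)*(X - 2*X²/3) = ((-49 + X) - 37)*(X - 2*X²/3) = (-86 + X)*(X - 2*X²/3))
1/(w + P(-46)) = 1/(-558 + (⅓)*(-46)*(-258 - 2*(-46)² + 175*(-46))) = 1/(-558 + (⅓)*(-46)*(-258 - 2*2116 - 8050)) = 1/(-558 + (⅓)*(-46)*(-258 - 4232 - 8050)) = 1/(-558 + (⅓)*(-46)*(-12540)) = 1/(-558 + 192280) = 1/191722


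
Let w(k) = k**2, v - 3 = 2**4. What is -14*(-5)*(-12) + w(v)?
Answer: -479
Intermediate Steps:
v = 19 (v = 3 + 2**4 = 3 + 16 = 19)
-14*(-5)*(-12) + w(v) = -14*(-5)*(-12) + 19**2 = 70*(-12) + 361 = -840 + 361 = -479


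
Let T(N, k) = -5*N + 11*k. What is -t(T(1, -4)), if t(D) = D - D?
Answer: 0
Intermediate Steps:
t(D) = 0
-t(T(1, -4)) = -1*0 = 0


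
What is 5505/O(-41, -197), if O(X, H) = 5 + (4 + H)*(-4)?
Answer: 1835/259 ≈ 7.0849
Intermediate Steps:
O(X, H) = -11 - 4*H (O(X, H) = 5 + (-16 - 4*H) = -11 - 4*H)
5505/O(-41, -197) = 5505/(-11 - 4*(-197)) = 5505/(-11 + 788) = 5505/777 = 5505*(1/777) = 1835/259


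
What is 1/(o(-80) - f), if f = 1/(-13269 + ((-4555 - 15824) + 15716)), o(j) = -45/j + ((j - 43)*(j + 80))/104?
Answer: 71728/40351 ≈ 1.7776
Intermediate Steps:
o(j) = -45/j + (-43 + j)*(80 + j)/104 (o(j) = -45/j + ((-43 + j)*(80 + j))*(1/104) = -45/j + (-43 + j)*(80 + j)/104)
f = -1/17932 (f = 1/(-13269 + (-20379 + 15716)) = 1/(-13269 - 4663) = 1/(-17932) = -1/17932 ≈ -5.5766e-5)
1/(o(-80) - f) = 1/((1/104)*(-4680 - 80*(-3440 + (-80)² + 37*(-80)))/(-80) - 1*(-1/17932)) = 1/((1/104)*(-1/80)*(-4680 - 80*(-3440 + 6400 - 2960)) + 1/17932) = 1/((1/104)*(-1/80)*(-4680 - 80*0) + 1/17932) = 1/((1/104)*(-1/80)*(-4680 + 0) + 1/17932) = 1/((1/104)*(-1/80)*(-4680) + 1/17932) = 1/(9/16 + 1/17932) = 1/(40351/71728) = 71728/40351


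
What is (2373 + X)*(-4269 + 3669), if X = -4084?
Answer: 1026600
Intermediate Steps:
(2373 + X)*(-4269 + 3669) = (2373 - 4084)*(-4269 + 3669) = -1711*(-600) = 1026600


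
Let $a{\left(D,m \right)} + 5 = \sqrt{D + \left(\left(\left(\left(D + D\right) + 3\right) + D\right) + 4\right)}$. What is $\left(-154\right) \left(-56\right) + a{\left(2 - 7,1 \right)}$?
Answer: $8619 + i \sqrt{13} \approx 8619.0 + 3.6056 i$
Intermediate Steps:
$a{\left(D,m \right)} = -5 + \sqrt{7 + 4 D}$ ($a{\left(D,m \right)} = -5 + \sqrt{D + \left(\left(\left(\left(D + D\right) + 3\right) + D\right) + 4\right)} = -5 + \sqrt{D + \left(\left(\left(2 D + 3\right) + D\right) + 4\right)} = -5 + \sqrt{D + \left(\left(\left(3 + 2 D\right) + D\right) + 4\right)} = -5 + \sqrt{D + \left(\left(3 + 3 D\right) + 4\right)} = -5 + \sqrt{D + \left(7 + 3 D\right)} = -5 + \sqrt{7 + 4 D}$)
$\left(-154\right) \left(-56\right) + a{\left(2 - 7,1 \right)} = \left(-154\right) \left(-56\right) - \left(5 - \sqrt{7 + 4 \left(2 - 7\right)}\right) = 8624 - \left(5 - \sqrt{7 + 4 \left(2 - 7\right)}\right) = 8624 - \left(5 - \sqrt{7 + 4 \left(-5\right)}\right) = 8624 - \left(5 - \sqrt{7 - 20}\right) = 8624 - \left(5 - \sqrt{-13}\right) = 8624 - \left(5 - i \sqrt{13}\right) = 8619 + i \sqrt{13}$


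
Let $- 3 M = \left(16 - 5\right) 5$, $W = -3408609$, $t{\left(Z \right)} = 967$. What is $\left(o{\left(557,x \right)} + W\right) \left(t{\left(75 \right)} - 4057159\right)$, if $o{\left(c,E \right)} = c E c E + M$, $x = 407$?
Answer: $-208443764154562944$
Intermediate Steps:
$M = - \frac{55}{3}$ ($M = - \frac{\left(16 - 5\right) 5}{3} = - \frac{11 \cdot 5}{3} = \left(- \frac{1}{3}\right) 55 = - \frac{55}{3} \approx -18.333$)
$o{\left(c,E \right)} = - \frac{55}{3} + E^{2} c^{2}$ ($o{\left(c,E \right)} = c E c E - \frac{55}{3} = E c c E - \frac{55}{3} = E c^{2} E - \frac{55}{3} = E^{2} c^{2} - \frac{55}{3} = - \frac{55}{3} + E^{2} c^{2}$)
$\left(o{\left(557,x \right)} + W\right) \left(t{\left(75 \right)} - 4057159\right) = \left(\left(- \frac{55}{3} + 407^{2} \cdot 557^{2}\right) - 3408609\right) \left(967 - 4057159\right) = \left(\left(- \frac{55}{3} + 165649 \cdot 310249\right) - 3408609\right) \left(-4056192\right) = \left(\left(- \frac{55}{3} + 51392436601\right) - 3408609\right) \left(-4056192\right) = \left(\frac{154177309748}{3} - 3408609\right) \left(-4056192\right) = \frac{154167083921}{3} \left(-4056192\right) = -208443764154562944$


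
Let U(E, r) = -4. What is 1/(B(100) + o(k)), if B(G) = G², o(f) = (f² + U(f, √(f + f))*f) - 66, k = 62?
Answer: 1/13530 ≈ 7.3910e-5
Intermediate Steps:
o(f) = -66 + f² - 4*f (o(f) = (f² - 4*f) - 66 = -66 + f² - 4*f)
1/(B(100) + o(k)) = 1/(100² + (-66 + 62² - 4*62)) = 1/(10000 + (-66 + 3844 - 248)) = 1/(10000 + 3530) = 1/13530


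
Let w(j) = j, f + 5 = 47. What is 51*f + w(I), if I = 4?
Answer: 2146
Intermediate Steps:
f = 42 (f = -5 + 47 = 42)
51*f + w(I) = 51*42 + 4 = 2142 + 4 = 2146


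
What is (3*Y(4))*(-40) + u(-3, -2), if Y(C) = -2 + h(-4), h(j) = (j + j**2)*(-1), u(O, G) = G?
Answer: 1678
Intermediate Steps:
h(j) = -j - j**2
Y(C) = -14 (Y(C) = -2 - 1*(-4)*(1 - 4) = -2 - 1*(-4)*(-3) = -2 - 12 = -14)
(3*Y(4))*(-40) + u(-3, -2) = (3*(-14))*(-40) - 2 = -42*(-40) - 2 = 1680 - 2 = 1678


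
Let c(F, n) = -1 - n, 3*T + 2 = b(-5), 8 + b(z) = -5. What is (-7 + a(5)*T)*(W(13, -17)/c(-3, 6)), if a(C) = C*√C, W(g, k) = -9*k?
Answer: 153 + 3825*√5/7 ≈ 1374.9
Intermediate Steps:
a(C) = C^(3/2)
b(z) = -13 (b(z) = -8 - 5 = -13)
T = -5 (T = -⅔ + (⅓)*(-13) = -⅔ - 13/3 = -5)
(-7 + a(5)*T)*(W(13, -17)/c(-3, 6)) = (-7 + 5^(3/2)*(-5))*((-9*(-17))/(-1 - 1*6)) = (-7 + (5*√5)*(-5))*(153/(-1 - 6)) = (-7 - 25*√5)*(153/(-7)) = (-7 - 25*√5)*(153*(-⅐)) = (-7 - 25*√5)*(-153/7) = 153 + 3825*√5/7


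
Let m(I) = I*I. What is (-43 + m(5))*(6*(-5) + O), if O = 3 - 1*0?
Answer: 486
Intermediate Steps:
m(I) = I**2
O = 3 (O = 3 + 0 = 3)
(-43 + m(5))*(6*(-5) + O) = (-43 + 5**2)*(6*(-5) + 3) = (-43 + 25)*(-30 + 3) = -18*(-27) = 486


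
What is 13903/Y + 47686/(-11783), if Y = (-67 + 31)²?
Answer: 102017993/15270768 ≈ 6.6806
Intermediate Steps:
Y = 1296 (Y = (-36)² = 1296)
13903/Y + 47686/(-11783) = 13903/1296 + 47686/(-11783) = 13903*(1/1296) + 47686*(-1/11783) = 13903/1296 - 47686/11783 = 102017993/15270768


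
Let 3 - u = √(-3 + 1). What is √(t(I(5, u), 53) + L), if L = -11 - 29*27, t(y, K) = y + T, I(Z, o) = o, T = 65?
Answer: √(-726 - I*√2) ≈ 0.0262 - 26.944*I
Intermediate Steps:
u = 3 - I*√2 (u = 3 - √(-3 + 1) = 3 - √(-2) = 3 - I*√2 ≈ 3.0 - 1.4142*I)
t(y, K) = 65 + y (t(y, K) = y + 65 = 65 + y)
L = -794 (L = -11 - 783 = -794)
√(t(I(5, u), 53) + L) = √((65 + (3 - I*√2)) - 794) = √((68 - I*√2) - 794) = √(-726 - I*√2)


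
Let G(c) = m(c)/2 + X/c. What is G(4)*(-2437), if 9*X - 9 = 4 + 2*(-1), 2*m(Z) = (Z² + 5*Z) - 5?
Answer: -353365/18 ≈ -19631.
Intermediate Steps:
m(Z) = -5/2 + Z²/2 + 5*Z/2 (m(Z) = ((Z² + 5*Z) - 5)/2 = (-5 + Z² + 5*Z)/2 = -5/2 + Z²/2 + 5*Z/2)
X = 11/9 (X = 1 + (4 + 2*(-1))/9 = 1 + (4 - 2)/9 = 1 + (⅑)*2 = 1 + 2/9 = 11/9 ≈ 1.2222)
G(c) = -5/4 + c²/4 + 5*c/4 + 11/(9*c) (G(c) = (-5/2 + c²/2 + 5*c/2)/2 + 11/(9*c) = (-5/2 + c²/2 + 5*c/2)*(½) + 11/(9*c) = (-5/4 + c²/4 + 5*c/4) + 11/(9*c) = -5/4 + c²/4 + 5*c/4 + 11/(9*c))
G(4)*(-2437) = ((1/36)*(44 + 9*4*(-5 + 4² + 5*4))/4)*(-2437) = ((1/36)*(¼)*(44 + 9*4*(-5 + 16 + 20)))*(-2437) = ((1/36)*(¼)*(44 + 9*4*31))*(-2437) = ((1/36)*(¼)*(44 + 1116))*(-2437) = ((1/36)*(¼)*1160)*(-2437) = (145/18)*(-2437) = -353365/18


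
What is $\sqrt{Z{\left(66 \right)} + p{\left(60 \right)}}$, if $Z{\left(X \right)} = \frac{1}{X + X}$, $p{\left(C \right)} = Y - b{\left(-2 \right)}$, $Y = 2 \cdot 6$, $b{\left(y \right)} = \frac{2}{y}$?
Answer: $\frac{\sqrt{56661}}{66} \approx 3.6066$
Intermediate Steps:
$Y = 12$
$p{\left(C \right)} = 13$ ($p{\left(C \right)} = 12 - \frac{2}{-2} = 12 - 2 \left(- \frac{1}{2}\right) = 12 - -1 = 12 + 1 = 13$)
$Z{\left(X \right)} = \frac{1}{2 X}$
$\sqrt{Z{\left(66 \right)} + p{\left(60 \right)}} = \sqrt{\frac{1}{2 \cdot 66} + 13} = \sqrt{\frac{1}{2} \cdot \frac{1}{66} + 13} = \sqrt{\frac{1}{132} + 13} = \sqrt{\frac{1717}{132}} = \frac{\sqrt{56661}}{66}$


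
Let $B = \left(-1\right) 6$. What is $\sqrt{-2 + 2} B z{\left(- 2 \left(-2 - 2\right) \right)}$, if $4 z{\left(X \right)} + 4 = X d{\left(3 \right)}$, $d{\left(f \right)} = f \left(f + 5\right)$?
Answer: $0$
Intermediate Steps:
$d{\left(f \right)} = f \left(5 + f\right)$
$z{\left(X \right)} = -1 + 6 X$ ($z{\left(X \right)} = -1 + \frac{X 3 \left(5 + 3\right)}{4} = -1 + \frac{X 3 \cdot 8}{4} = -1 + \frac{X 24}{4} = -1 + \frac{24 X}{4} = -1 + 6 X$)
$B = -6$
$\sqrt{-2 + 2} B z{\left(- 2 \left(-2 - 2\right) \right)} = \sqrt{-2 + 2} \left(-6\right) \left(-1 + 6 \left(- 2 \left(-2 - 2\right)\right)\right) = \sqrt{0} \left(-6\right) \left(-1 + 6 \left(\left(-2\right) \left(-4\right)\right)\right) = 0 \left(-6\right) \left(-1 + 6 \cdot 8\right) = 0 \left(-1 + 48\right) = 0 \cdot 47 = 0$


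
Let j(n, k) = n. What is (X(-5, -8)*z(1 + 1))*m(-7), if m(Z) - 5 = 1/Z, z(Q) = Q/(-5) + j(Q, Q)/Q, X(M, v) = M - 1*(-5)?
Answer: 0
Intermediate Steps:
X(M, v) = 5 + M (X(M, v) = M + 5 = 5 + M)
z(Q) = 1 - Q/5 (z(Q) = Q/(-5) + Q/Q = Q*(-⅕) + 1 = -Q/5 + 1 = 1 - Q/5)
m(Z) = 5 + 1/Z
(X(-5, -8)*z(1 + 1))*m(-7) = ((5 - 5)*(1 - (1 + 1)/5))*(5 + 1/(-7)) = (0*(1 - ⅕*2))*(5 - ⅐) = (0*(1 - ⅖))*(34/7) = (0*(⅗))*(34/7) = 0*(34/7) = 0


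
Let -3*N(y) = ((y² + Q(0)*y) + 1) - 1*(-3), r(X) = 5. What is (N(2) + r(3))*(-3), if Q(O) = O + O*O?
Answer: -7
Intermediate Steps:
Q(O) = O + O²
N(y) = -4/3 - y²/3 (N(y) = -(((y² + (0*(1 + 0))*y) + 1) - 1*(-3))/3 = -(((y² + (0*1)*y) + 1) + 3)/3 = -(((y² + 0*y) + 1) + 3)/3 = -(((y² + 0) + 1) + 3)/3 = -((y² + 1) + 3)/3 = -((1 + y²) + 3)/3 = -(4 + y²)/3 = -4/3 - y²/3)
(N(2) + r(3))*(-3) = ((-4/3 - ⅓*2²) + 5)*(-3) = ((-4/3 - ⅓*4) + 5)*(-3) = ((-4/3 - 4/3) + 5)*(-3) = (-8/3 + 5)*(-3) = (7/3)*(-3) = -7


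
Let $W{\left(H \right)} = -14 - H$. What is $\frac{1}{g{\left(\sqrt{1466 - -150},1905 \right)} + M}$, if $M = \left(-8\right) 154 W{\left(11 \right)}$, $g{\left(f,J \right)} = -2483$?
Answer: $\frac{1}{28317} \approx 3.5314 \cdot 10^{-5}$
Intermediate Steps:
$M = 30800$ ($M = \left(-8\right) 154 \left(-14 - 11\right) = - 1232 \left(-14 - 11\right) = \left(-1232\right) \left(-25\right) = 30800$)
$\frac{1}{g{\left(\sqrt{1466 - -150},1905 \right)} + M} = \frac{1}{-2483 + 30800} = \frac{1}{28317}$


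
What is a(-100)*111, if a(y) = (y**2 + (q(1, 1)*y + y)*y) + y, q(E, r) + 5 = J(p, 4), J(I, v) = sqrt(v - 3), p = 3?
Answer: -2231100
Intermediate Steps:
J(I, v) = sqrt(-3 + v)
q(E, r) = -4 (q(E, r) = -5 + sqrt(-3 + 4) = -5 + sqrt(1) = -5 + 1 = -4)
a(y) = y - 2*y**2 (a(y) = (y**2 + (-4*y + y)*y) + y = (y**2 + (-3*y)*y) + y = (y**2 - 3*y**2) + y = -2*y**2 + y = y - 2*y**2)
a(-100)*111 = -100*(1 - 2*(-100))*111 = -100*(1 + 200)*111 = -100*201*111 = -20100*111 = -2231100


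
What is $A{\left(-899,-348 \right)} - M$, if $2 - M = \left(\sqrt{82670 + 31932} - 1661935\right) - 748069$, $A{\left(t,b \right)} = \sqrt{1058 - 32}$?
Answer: $-2410006 + \sqrt{114602} + 3 \sqrt{114} \approx -2.4096 \cdot 10^{6}$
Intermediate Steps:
$A{\left(t,b \right)} = 3 \sqrt{114}$ ($A{\left(t,b \right)} = \sqrt{1026} = 3 \sqrt{114}$)
$M = 2410006 - \sqrt{114602}$ ($M = 2 - \left(\left(\sqrt{82670 + 31932} - 1661935\right) - 748069\right) = 2 - \left(\left(\sqrt{114602} - 1661935\right) - 748069\right) = 2 - \left(\left(-1661935 + \sqrt{114602}\right) - 748069\right) = 2 - \left(-2410004 + \sqrt{114602}\right) = 2 + \left(2410004 - \sqrt{114602}\right) = 2410006 - \sqrt{114602} \approx 2.4097 \cdot 10^{6}$)
$A{\left(-899,-348 \right)} - M = 3 \sqrt{114} - \left(2410006 - \sqrt{114602}\right) = -2410006 + \sqrt{114602} + 3 \sqrt{114}$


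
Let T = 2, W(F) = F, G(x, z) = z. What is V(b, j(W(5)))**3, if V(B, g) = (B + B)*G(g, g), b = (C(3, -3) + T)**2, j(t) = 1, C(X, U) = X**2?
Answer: 14172488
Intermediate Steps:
b = 121 (b = (3**2 + 2)**2 = (9 + 2)**2 = 11**2 = 121)
V(B, g) = 2*B*g (V(B, g) = (B + B)*g = (2*B)*g = 2*B*g)
V(b, j(W(5)))**3 = (2*121*1)**3 = 242**3 = 14172488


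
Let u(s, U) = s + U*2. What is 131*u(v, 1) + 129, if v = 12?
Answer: 1963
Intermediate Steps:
u(s, U) = s + 2*U
131*u(v, 1) + 129 = 131*(12 + 2*1) + 129 = 131*(12 + 2) + 129 = 131*14 + 129 = 1834 + 129 = 1963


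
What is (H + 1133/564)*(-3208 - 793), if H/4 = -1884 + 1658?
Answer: 2035400723/564 ≈ 3.6089e+6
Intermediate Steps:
H = -904 (H = 4*(-1884 + 1658) = 4*(-226) = -904)
(H + 1133/564)*(-3208 - 793) = (-904 + 1133/564)*(-3208 - 793) = (-904 + 1133*(1/564))*(-4001) = (-904 + 1133/564)*(-4001) = -508723/564*(-4001) = 2035400723/564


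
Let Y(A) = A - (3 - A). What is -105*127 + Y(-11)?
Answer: -13360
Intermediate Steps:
Y(A) = -3 + 2*A (Y(A) = A + (-3 + A) = -3 + 2*A)
-105*127 + Y(-11) = -105*127 + (-3 + 2*(-11)) = -13335 + (-3 - 22) = -13335 - 25 = -13360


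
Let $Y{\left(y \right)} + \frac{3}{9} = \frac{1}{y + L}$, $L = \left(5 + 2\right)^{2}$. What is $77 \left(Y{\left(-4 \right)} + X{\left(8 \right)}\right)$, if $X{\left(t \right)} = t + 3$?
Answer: $\frac{37037}{45} \approx 823.04$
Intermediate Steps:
$X{\left(t \right)} = 3 + t$
$L = 49$ ($L = 7^{2} = 49$)
$Y{\left(y \right)} = - \frac{1}{3} + \frac{1}{49 + y}$ ($Y{\left(y \right)} = - \frac{1}{3} + \frac{1}{y + 49} = - \frac{1}{3} + \frac{1}{49 + y}$)
$77 \left(Y{\left(-4 \right)} + X{\left(8 \right)}\right) = 77 \left(\frac{-46 - -4}{3 \left(49 - 4\right)} + \left(3 + 8\right)\right) = 77 \left(\frac{-46 + 4}{3 \cdot 45} + 11\right) = 77 \left(\frac{1}{3} \cdot \frac{1}{45} \left(-42\right) + 11\right) = 77 \left(- \frac{14}{45} + 11\right) = 77 \cdot \frac{481}{45} = \frac{37037}{45}$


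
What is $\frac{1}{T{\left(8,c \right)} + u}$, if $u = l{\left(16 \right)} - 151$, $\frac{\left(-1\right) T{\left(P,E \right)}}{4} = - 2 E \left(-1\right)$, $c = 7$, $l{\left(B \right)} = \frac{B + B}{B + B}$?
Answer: $- \frac{1}{206} \approx -0.0048544$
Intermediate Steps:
$l{\left(B \right)} = 1$ ($l{\left(B \right)} = \frac{2 B}{2 B} = 2 B \frac{1}{2 B} = 1$)
$T{\left(P,E \right)} = - 8 E$ ($T{\left(P,E \right)} = - 4 - 2 E \left(-1\right) = - 4 \cdot 2 E = - 8 E$)
$u = -150$ ($u = 1 - 151 = -150$)
$\frac{1}{T{\left(8,c \right)} + u} = \frac{1}{\left(-8\right) 7 - 150} = \frac{1}{-56 - 150} = \frac{1}{-206} = - \frac{1}{206}$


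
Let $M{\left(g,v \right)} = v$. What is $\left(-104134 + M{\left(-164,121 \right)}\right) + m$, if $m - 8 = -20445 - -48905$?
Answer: $-75545$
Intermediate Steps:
$m = 28468$ ($m = 8 - -28460 = 8 + \left(-20445 + 48905\right) = 8 + 28460 = 28468$)
$\left(-104134 + M{\left(-164,121 \right)}\right) + m = \left(-104134 + 121\right) + 28468 = -104013 + 28468 = -75545$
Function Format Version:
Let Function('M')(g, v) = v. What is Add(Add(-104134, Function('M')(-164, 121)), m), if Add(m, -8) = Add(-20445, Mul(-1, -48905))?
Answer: -75545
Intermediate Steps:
m = 28468 (m = Add(8, Add(-20445, Mul(-1, -48905))) = Add(8, Add(-20445, 48905)) = Add(8, 28460) = 28468)
Add(Add(-104134, Function('M')(-164, 121)), m) = Add(Add(-104134, 121), 28468) = Add(-104013, 28468) = -75545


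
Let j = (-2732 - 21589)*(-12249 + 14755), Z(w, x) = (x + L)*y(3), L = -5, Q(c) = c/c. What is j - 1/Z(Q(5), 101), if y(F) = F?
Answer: -17553146689/288 ≈ -6.0948e+7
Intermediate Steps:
Q(c) = 1
Z(w, x) = -15 + 3*x (Z(w, x) = (x - 5)*3 = (-5 + x)*3 = -15 + 3*x)
j = -60948426 (j = -24321*2506 = -60948426)
j - 1/Z(Q(5), 101) = -60948426 - 1/(-15 + 3*101) = -60948426 - 1/(-15 + 303) = -60948426 - 1/288 = -17553146689/288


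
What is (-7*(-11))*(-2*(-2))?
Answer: 308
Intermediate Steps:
(-7*(-11))*(-2*(-2)) = 77*4 = 308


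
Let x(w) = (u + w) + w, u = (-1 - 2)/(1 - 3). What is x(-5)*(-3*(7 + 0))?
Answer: 357/2 ≈ 178.50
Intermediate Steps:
u = 3/2 (u = -3/(-2) = -3*(-½) = 3/2 ≈ 1.5000)
x(w) = 3/2 + 2*w (x(w) = (3/2 + w) + w = 3/2 + 2*w)
x(-5)*(-3*(7 + 0)) = (3/2 + 2*(-5))*(-3*(7 + 0)) = (3/2 - 10)*(-3*7) = -17/2*(-21) = 357/2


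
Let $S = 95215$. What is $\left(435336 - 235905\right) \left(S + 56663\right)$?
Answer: $30289181418$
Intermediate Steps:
$\left(435336 - 235905\right) \left(S + 56663\right) = \left(435336 - 235905\right) \left(95215 + 56663\right) = 199431 \cdot 151878 = 30289181418$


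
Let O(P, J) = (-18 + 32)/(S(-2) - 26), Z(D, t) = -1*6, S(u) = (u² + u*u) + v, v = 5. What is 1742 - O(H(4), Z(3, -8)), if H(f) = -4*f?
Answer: 22660/13 ≈ 1743.1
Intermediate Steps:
S(u) = 5 + 2*u² (S(u) = (u² + u*u) + 5 = (u² + u²) + 5 = 2*u² + 5 = 5 + 2*u²)
Z(D, t) = -6
O(P, J) = -14/13 (O(P, J) = (-18 + 32)/((5 + 2*(-2)²) - 26) = 14/((5 + 2*4) - 26) = 14/((5 + 8) - 26) = 14/(13 - 26) = 14/(-13) = 14*(-1/13) = -14/13)
1742 - O(H(4), Z(3, -8)) = 1742 - 1*(-14/13) = 1742 + 14/13 = 22660/13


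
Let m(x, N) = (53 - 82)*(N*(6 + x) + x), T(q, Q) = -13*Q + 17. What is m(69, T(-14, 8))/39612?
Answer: 15602/3301 ≈ 4.7264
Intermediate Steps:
T(q, Q) = 17 - 13*Q
m(x, N) = -29*x - 29*N*(6 + x) (m(x, N) = -29*(x + N*(6 + x)) = -29*x - 29*N*(6 + x))
m(69, T(-14, 8))/39612 = (-174*(17 - 13*8) - 29*69 - 29*(17 - 13*8)*69)/39612 = (-174*(17 - 104) - 2001 - 29*(17 - 104)*69)*(1/39612) = (-174*(-87) - 2001 - 29*(-87)*69)*(1/39612) = (15138 - 2001 + 174087)*(1/39612) = 187224*(1/39612) = 15602/3301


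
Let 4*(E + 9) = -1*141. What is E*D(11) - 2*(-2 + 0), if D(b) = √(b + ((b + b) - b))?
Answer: 4 - 177*√22/4 ≈ -203.55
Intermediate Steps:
D(b) = √2*√b (D(b) = √(b + (2*b - b)) = √(b + b) = √(2*b) = √2*√b)
E = -177/4 (E = -9 + (-1*141)/4 = -9 + (¼)*(-141) = -9 - 141/4 = -177/4 ≈ -44.250)
E*D(11) - 2*(-2 + 0) = -177*√2*√11/4 - 2*(-2 + 0) = -177*√22/4 - 2*(-2) = -177*√22/4 + 4 = 4 - 177*√22/4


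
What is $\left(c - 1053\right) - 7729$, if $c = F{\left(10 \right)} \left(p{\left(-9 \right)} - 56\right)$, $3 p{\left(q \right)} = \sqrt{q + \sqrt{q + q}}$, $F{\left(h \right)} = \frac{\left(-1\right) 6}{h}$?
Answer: $- \frac{43742}{5} - \frac{\sqrt{-9 + 3 i \sqrt{2}}}{5} \approx -8748.5 - 0.61563 i$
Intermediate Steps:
$F{\left(h \right)} = - \frac{6}{h}$
$p{\left(q \right)} = \frac{\sqrt{q + \sqrt{2} \sqrt{q}}}{3}$ ($p{\left(q \right)} = \frac{\sqrt{q + \sqrt{q + q}}}{3} = \frac{\sqrt{q + \sqrt{2 q}}}{3} = \frac{\sqrt{q + \sqrt{2} \sqrt{q}}}{3}$)
$c = \frac{168}{5} - \frac{\sqrt{-9 + 3 i \sqrt{2}}}{5}$ ($c = - \frac{6}{10} \left(\frac{\sqrt{-9 + \sqrt{2} \sqrt{-9}}}{3} - 56\right) = \left(-6\right) \frac{1}{10} \left(\frac{\sqrt{-9 + \sqrt{2} \cdot 3 i}}{3} - 56\right) = - \frac{3 \left(\frac{\sqrt{-9 + 3 i \sqrt{2}}}{3} - 56\right)}{5} = - \frac{3 \left(-56 + \frac{\sqrt{-9 + 3 i \sqrt{2}}}{3}\right)}{5} = \frac{168}{5} - \frac{\sqrt{-9 + 3 i \sqrt{2}}}{5} \approx 33.462 - 0.61563 i$)
$\left(c - 1053\right) - 7729 = \left(\left(\frac{168}{5} - \frac{\sqrt{-9 + 3 i \sqrt{2}}}{5}\right) - 1053\right) - 7729 = \left(- \frac{5097}{5} - \frac{\sqrt{-9 + 3 i \sqrt{2}}}{5}\right) - 7729 = - \frac{43742}{5} - \frac{\sqrt{-9 + 3 i \sqrt{2}}}{5}$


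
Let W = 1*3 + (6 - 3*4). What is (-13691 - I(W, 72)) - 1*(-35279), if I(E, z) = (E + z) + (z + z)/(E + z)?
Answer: 494889/23 ≈ 21517.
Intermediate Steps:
W = -3 (W = 3 + (6 - 12) = 3 - 6 = -3)
I(E, z) = E + z + 2*z/(E + z) (I(E, z) = (E + z) + (2*z)/(E + z) = (E + z) + 2*z/(E + z) = E + z + 2*z/(E + z))
(-13691 - I(W, 72)) - 1*(-35279) = (-13691 - ((-3)² + 72² + 2*72 + 2*(-3)*72)/(-3 + 72)) - 1*(-35279) = (-13691 - (9 + 5184 + 144 - 432)/69) + 35279 = (-13691 - 4905/69) + 35279 = (-13691 - 1*1635/23) + 35279 = (-13691 - 1635/23) + 35279 = -316528/23 + 35279 = 494889/23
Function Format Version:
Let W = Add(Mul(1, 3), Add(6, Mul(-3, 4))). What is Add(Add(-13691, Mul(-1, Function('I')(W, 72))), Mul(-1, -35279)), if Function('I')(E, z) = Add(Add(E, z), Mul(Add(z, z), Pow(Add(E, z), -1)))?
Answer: Rational(494889, 23) ≈ 21517.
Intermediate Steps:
W = -3 (W = Add(3, Add(6, -12)) = Add(3, -6) = -3)
Function('I')(E, z) = Add(E, z, Mul(2, z, Pow(Add(E, z), -1))) (Function('I')(E, z) = Add(Add(E, z), Mul(Mul(2, z), Pow(Add(E, z), -1))) = Add(Add(E, z), Mul(2, z, Pow(Add(E, z), -1))) = Add(E, z, Mul(2, z, Pow(Add(E, z), -1))))
Add(Add(-13691, Mul(-1, Function('I')(W, 72))), Mul(-1, -35279)) = Add(Add(-13691, Mul(-1, Mul(Pow(Add(-3, 72), -1), Add(Pow(-3, 2), Pow(72, 2), Mul(2, 72), Mul(2, -3, 72))))), Mul(-1, -35279)) = Add(Add(-13691, Mul(-1, Mul(Pow(69, -1), Add(9, 5184, 144, -432)))), 35279) = Add(Add(-13691, Mul(-1, Mul(Rational(1, 69), 4905))), 35279) = Add(Add(-13691, Mul(-1, Rational(1635, 23))), 35279) = Add(Add(-13691, Rational(-1635, 23)), 35279) = Add(Rational(-316528, 23), 35279) = Rational(494889, 23)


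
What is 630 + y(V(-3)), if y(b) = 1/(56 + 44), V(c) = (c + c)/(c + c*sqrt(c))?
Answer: 63001/100 ≈ 630.01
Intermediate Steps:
V(c) = 2*c/(c + c**(3/2)) (V(c) = (2*c)/(c + c**(3/2)) = 2*c/(c + c**(3/2)))
y(b) = 1/100
630 + y(V(-3)) = 630 + 1/100 = 63001/100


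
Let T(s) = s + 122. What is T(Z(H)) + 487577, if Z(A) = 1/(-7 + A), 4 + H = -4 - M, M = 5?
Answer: 9753979/20 ≈ 4.8770e+5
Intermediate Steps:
H = -13 (H = -4 + (-4 - 1*5) = -4 + (-4 - 5) = -4 - 9 = -13)
T(s) = 122 + s
T(Z(H)) + 487577 = (122 + 1/(-7 - 13)) + 487577 = (122 + 1/(-20)) + 487577 = (122 - 1/20) + 487577 = 2439/20 + 487577 = 9753979/20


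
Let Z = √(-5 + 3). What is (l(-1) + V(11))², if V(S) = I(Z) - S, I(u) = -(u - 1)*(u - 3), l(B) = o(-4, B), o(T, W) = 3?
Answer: 49 - 72*I*√2 ≈ 49.0 - 101.82*I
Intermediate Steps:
l(B) = 3
Z = I*√2 (Z = √(-2) = I*√2 ≈ 1.4142*I)
I(u) = -(-1 + u)*(-3 + u)
V(S) = -1 - S + 4*I*√2 (V(S) = (-3 - (I*√2)² + 4*(I*√2)) - S = (-3 - 1*(-2) + 4*I*√2) - S = (-3 + 2 + 4*I*√2) - S = (-1 + 4*I*√2) - S = -1 - S + 4*I*√2)
(l(-1) + V(11))² = (3 + (-1 - 1*11 + 4*I*√2))² = (3 + (-1 - 11 + 4*I*√2))² = (3 + (-12 + 4*I*√2))² = (-9 + 4*I*√2)²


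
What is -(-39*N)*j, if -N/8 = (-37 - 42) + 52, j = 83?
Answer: 699192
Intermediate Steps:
N = 216 (N = -8*((-37 - 42) + 52) = -8*(-79 + 52) = -8*(-27) = 216)
-(-39*N)*j = -(-39*216)*83 = -(-8424)*83 = -1*(-699192) = 699192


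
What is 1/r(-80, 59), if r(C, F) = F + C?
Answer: -1/21 ≈ -0.047619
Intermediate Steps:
r(C, F) = C + F
1/r(-80, 59) = 1/(-80 + 59) = 1/(-21) = -1/21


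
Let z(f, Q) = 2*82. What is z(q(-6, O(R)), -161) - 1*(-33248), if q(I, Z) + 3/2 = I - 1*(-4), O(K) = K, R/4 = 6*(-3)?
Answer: 33412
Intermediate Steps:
R = -72 (R = 4*(6*(-3)) = 4*(-18) = -72)
q(I, Z) = 5/2 + I (q(I, Z) = -3/2 + (I - 1*(-4)) = -3/2 + (I + 4) = -3/2 + (4 + I) = 5/2 + I)
z(f, Q) = 164
z(q(-6, O(R)), -161) - 1*(-33248) = 164 - 1*(-33248) = 164 + 33248 = 33412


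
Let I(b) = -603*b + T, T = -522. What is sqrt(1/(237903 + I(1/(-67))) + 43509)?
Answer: sqrt(2451906712696290)/237390 ≈ 208.59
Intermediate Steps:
I(b) = -522 - 603*b (I(b) = -603*b - 522 = -522 - 603*b)
sqrt(1/(237903 + I(1/(-67))) + 43509) = sqrt(1/(237903 + (-522 - 603/(-67))) + 43509) = sqrt(1/(237903 + (-522 - 603*(-1/67))) + 43509) = sqrt(1/(237903 + (-522 + 9)) + 43509) = sqrt(1/(237903 - 513) + 43509) = sqrt(1/237390 + 43509) = sqrt(10328601511/237390) = sqrt(2451906712696290)/237390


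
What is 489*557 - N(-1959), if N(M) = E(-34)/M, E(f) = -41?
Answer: 533578666/1959 ≈ 2.7237e+5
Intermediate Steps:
N(M) = -41/M
489*557 - N(-1959) = 489*557 - (-41)/(-1959) = 272373 - (-41)*(-1)/1959 = 272373 - 1*41/1959 = 272373 - 41/1959 = 533578666/1959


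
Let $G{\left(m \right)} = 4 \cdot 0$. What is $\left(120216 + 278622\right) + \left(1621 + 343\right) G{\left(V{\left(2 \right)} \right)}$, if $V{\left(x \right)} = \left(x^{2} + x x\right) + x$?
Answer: $398838$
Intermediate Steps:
$V{\left(x \right)} = x + 2 x^{2}$ ($V{\left(x \right)} = \left(x^{2} + x^{2}\right) + x = 2 x^{2} + x = x + 2 x^{2}$)
$G{\left(m \right)} = 0$
$\left(120216 + 278622\right) + \left(1621 + 343\right) G{\left(V{\left(2 \right)} \right)} = \left(120216 + 278622\right) + \left(1621 + 343\right) 0 = 398838 + 1964 \cdot 0 = 398838 + 0 = 398838$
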